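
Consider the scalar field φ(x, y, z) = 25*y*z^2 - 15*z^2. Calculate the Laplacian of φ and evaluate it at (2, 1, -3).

20

∂²φ/∂x² = 0
∂²φ/∂y² = 0
∂²φ/∂z² = 10*(5*y - 3)
∇²φ = 50*y - 30
At (2, 1, -3): 20.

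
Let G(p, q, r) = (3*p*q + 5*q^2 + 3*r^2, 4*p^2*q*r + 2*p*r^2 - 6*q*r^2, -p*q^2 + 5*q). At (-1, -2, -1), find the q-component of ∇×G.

(∇×G)_2 = ∂G₁/∂r − ∂G₃/∂p
= 6*r − (-q^2)
= q^2 + 6*r
At (-1, -2, -1): -2.

-2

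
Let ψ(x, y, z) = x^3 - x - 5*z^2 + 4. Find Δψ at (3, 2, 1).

8

∂²ψ/∂x² = 6*x
∂²ψ/∂y² = 0
∂²ψ/∂z² = -10
∇²ψ = 6*x - 10
At (3, 2, 1): 8.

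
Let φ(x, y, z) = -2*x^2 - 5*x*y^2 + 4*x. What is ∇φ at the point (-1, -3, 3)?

∂φ/∂x = -4*x - 5*y^2 + 4
∂φ/∂y = -10*x*y
∂φ/∂z = 0
∇φ = (-4*x - 5*y^2 + 4, -10*x*y, 0)
At (-1, -3, 3): (-37, -30, 0).

(-37, -30, 0)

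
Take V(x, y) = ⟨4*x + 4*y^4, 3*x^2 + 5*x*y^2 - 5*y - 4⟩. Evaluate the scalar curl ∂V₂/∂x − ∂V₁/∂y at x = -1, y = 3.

-393

∂V₂/∂x = 6*x + 5*y^2
∂V₁/∂y = 16*y^3
Scalar curl = 6*x - 16*y^3 + 5*y^2
At (-1, 3): -393.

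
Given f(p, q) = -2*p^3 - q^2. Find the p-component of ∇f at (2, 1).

(∇f)_1 = ∂f/∂p = -6*p^2
At (2, 1): -24.

-24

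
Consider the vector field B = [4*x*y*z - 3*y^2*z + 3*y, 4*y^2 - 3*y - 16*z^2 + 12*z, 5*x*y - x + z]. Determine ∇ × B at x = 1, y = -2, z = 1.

(25, -9, -19)

(∇×B)₁ = ∂B₃/∂y − ∂B₂/∂z = 5*x + 32*z - 12
(∇×B)₂ = ∂B₁/∂z − ∂B₃/∂x = 4*x*y - 3*y^2 - 5*y + 1
(∇×B)₃ = ∂B₂/∂x − ∂B₁/∂y = -4*x*z + 6*y*z - 3
∇×B = (5*x + 32*z - 12, 4*x*y - 3*y^2 - 5*y + 1, -4*x*z + 6*y*z - 3)
At (1, -2, 1): (25, -9, -19).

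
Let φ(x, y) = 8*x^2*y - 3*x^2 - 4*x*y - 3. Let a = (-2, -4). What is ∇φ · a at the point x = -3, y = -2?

-580

∂φ/∂x = 16*x*y - 6*x - 4*y
∂φ/∂y = 8*x^2 - 4*x
∇φ at (-3, -2) = (122, 84)
∇φ · a = (122)(-2) + (84)(-4) = -580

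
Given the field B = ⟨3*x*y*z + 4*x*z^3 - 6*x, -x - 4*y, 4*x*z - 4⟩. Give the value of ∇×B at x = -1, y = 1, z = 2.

(∇×B)₁ = ∂B₃/∂y − ∂B₂/∂z = 0
(∇×B)₂ = ∂B₁/∂z − ∂B₃/∂x = 3*x*y + 12*x*z^2 - 4*z
(∇×B)₃ = ∂B₂/∂x − ∂B₁/∂y = -3*x*z - 1
∇×B = (0, 3*x*y + 12*x*z^2 - 4*z, -3*x*z - 1)
At (-1, 1, 2): (0, -59, 5).

(0, -59, 5)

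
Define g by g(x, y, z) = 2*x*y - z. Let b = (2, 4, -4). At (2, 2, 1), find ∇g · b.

28

∂g/∂x = 2*y
∂g/∂y = 2*x
∂g/∂z = -1
∇g at (2, 2, 1) = (4, 4, -1)
∇g · b = (4)(2) + (4)(4) + (-1)(-4) = 28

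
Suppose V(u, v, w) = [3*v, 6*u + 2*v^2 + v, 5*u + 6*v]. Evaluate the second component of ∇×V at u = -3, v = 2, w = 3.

-5

(∇×V)_2 = ∂V₁/∂w − ∂V₃/∂u
= 0 − (5)
= -5
At (-3, 2, 3): -5.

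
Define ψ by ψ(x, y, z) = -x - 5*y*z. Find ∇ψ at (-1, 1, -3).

(-1, 15, -5)

∂ψ/∂x = -1
∂ψ/∂y = -5*z
∂ψ/∂z = -5*y
∇ψ = (-1, -5*z, -5*y)
At (-1, 1, -3): (-1, 15, -5).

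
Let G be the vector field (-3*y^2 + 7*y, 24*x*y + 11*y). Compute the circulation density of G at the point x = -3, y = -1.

-37

∂G₂/∂x = 24*y
∂G₁/∂y = -6*y + 7
Scalar curl = 30*y - 7
At (-3, -1): -37.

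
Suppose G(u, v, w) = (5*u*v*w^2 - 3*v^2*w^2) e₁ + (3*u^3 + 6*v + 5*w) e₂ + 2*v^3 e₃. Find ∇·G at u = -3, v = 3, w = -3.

141

∂G₁/∂u = 5*v*w^2
∂G₂/∂v = 6
∂G₃/∂w = 0
∇·G = 5*v*w^2 + 6
At (-3, 3, -3): 141.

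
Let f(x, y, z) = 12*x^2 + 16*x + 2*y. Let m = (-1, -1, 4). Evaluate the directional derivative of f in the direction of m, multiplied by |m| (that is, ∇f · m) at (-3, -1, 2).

∂f/∂x = 24*x + 16
∂f/∂y = 2
∂f/∂z = 0
∇f at (-3, -1, 2) = (-56, 2, 0)
∇f · m = (-56)(-1) + (2)(-1) + (0)(4) = 54

54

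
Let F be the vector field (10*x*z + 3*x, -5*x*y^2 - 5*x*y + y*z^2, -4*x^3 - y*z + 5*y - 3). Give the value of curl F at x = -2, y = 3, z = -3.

(∇×F)₁ = ∂F₃/∂y − ∂F₂/∂z = -2*y*z - z + 5
(∇×F)₂ = ∂F₁/∂z − ∂F₃/∂x = 12*x^2 + 10*x
(∇×F)₃ = ∂F₂/∂x − ∂F₁/∂y = -5*y^2 - 5*y
∇×F = (-2*y*z - z + 5, 12*x^2 + 10*x, -5*y^2 - 5*y)
At (-2, 3, -3): (26, 28, -60).

(26, 28, -60)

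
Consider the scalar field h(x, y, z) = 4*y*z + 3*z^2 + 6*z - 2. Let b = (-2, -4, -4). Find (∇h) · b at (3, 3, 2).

-152

∂h/∂x = 0
∂h/∂y = 4*z
∂h/∂z = 4*y + 6*z + 6
∇h at (3, 3, 2) = (0, 8, 30)
∇h · b = (0)(-2) + (8)(-4) + (30)(-4) = -152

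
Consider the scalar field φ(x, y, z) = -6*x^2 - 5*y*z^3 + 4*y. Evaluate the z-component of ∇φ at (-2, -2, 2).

(∇φ)_3 = ∂φ/∂z = -15*y*z^2
At (-2, -2, 2): 120.

120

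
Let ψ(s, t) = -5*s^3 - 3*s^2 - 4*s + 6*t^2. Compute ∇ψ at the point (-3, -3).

(-121, -36)

∂ψ/∂s = -15*s^2 - 6*s - 4
∂ψ/∂t = 12*t
∇ψ = (-15*s^2 - 6*s - 4, 12*t)
At (-3, -3): (-121, -36).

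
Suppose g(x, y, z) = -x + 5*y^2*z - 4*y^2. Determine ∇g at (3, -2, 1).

∂g/∂x = -1
∂g/∂y = 10*y*z - 8*y
∂g/∂z = 5*y^2
∇g = (-1, 10*y*z - 8*y, 5*y^2)
At (3, -2, 1): (-1, -4, 20).

(-1, -4, 20)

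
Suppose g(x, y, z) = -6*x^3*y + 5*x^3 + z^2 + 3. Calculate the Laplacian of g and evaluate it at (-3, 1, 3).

∂²g/∂x² = 6*x*(-6*y + 5)
∂²g/∂y² = 0
∂²g/∂z² = 2
∇²g = -36*x*y + 30*x + 2
At (-3, 1, 3): 20.

20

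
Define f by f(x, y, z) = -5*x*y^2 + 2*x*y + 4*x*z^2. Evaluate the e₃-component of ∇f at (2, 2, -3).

(∇f)_3 = ∂f/∂z = 8*x*z
At (2, 2, -3): -48.

-48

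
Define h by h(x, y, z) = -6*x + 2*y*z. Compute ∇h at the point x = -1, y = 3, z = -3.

(-6, -6, 6)

∂h/∂x = -6
∂h/∂y = 2*z
∂h/∂z = 2*y
∇h = (-6, 2*z, 2*y)
At (-1, 3, -3): (-6, -6, 6).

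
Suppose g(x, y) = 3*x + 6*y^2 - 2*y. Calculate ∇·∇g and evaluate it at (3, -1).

12

∂²g/∂x² = 0
∂²g/∂y² = 12
∇²g = 12
At (3, -1): 12.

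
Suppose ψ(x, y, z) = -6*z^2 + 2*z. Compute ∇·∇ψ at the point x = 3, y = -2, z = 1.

∂²ψ/∂x² = 0
∂²ψ/∂y² = 0
∂²ψ/∂z² = -12
∇²ψ = -12
At (3, -2, 1): -12.

-12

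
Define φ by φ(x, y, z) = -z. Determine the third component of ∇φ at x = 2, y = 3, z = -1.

(∇φ)_3 = ∂φ/∂z = -1
At (2, 3, -1): -1.

-1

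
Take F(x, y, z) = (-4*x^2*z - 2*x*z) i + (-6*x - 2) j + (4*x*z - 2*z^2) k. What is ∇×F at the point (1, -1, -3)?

(0, 6, -6)

(∇×F)₁ = ∂F₃/∂y − ∂F₂/∂z = 0
(∇×F)₂ = ∂F₁/∂z − ∂F₃/∂x = -4*x^2 - 2*x - 4*z
(∇×F)₃ = ∂F₂/∂x − ∂F₁/∂y = -6
∇×F = (0, -4*x^2 - 2*x - 4*z, -6)
At (1, -1, -3): (0, 6, -6).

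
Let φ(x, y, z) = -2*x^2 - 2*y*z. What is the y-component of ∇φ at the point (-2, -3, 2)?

-4

(∇φ)_2 = ∂φ/∂y = -2*z
At (-2, -3, 2): -4.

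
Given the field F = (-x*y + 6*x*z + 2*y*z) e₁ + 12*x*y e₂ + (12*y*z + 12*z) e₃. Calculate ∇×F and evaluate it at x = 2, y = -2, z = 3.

(∇×F)₁ = ∂F₃/∂y − ∂F₂/∂z = 12*z
(∇×F)₂ = ∂F₁/∂z − ∂F₃/∂x = 6*x + 2*y
(∇×F)₃ = ∂F₂/∂x − ∂F₁/∂y = x + 12*y - 2*z
∇×F = (12*z, 6*x + 2*y, x + 12*y - 2*z)
At (2, -2, 3): (36, 8, -28).

(36, 8, -28)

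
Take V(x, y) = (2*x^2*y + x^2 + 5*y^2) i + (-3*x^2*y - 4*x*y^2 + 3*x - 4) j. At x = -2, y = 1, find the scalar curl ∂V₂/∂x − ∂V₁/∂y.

∂V₂/∂x = -6*x*y - 4*y^2 + 3
∂V₁/∂y = 2*x^2 + 10*y
Scalar curl = -2*x^2 - 6*x*y - 4*y^2 - 10*y + 3
At (-2, 1): -7.

-7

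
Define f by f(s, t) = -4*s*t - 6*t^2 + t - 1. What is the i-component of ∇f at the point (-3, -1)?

4

(∇f)_1 = ∂f/∂s = -4*t
At (-3, -1): 4.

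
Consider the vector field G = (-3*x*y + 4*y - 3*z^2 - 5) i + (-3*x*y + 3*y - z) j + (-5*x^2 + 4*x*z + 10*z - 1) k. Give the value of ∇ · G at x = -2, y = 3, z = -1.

∂G₁/∂x = -3*y
∂G₂/∂y = -3*x + 3
∂G₃/∂z = 4*x + 10
∇·G = x - 3*y + 13
At (-2, 3, -1): 2.

2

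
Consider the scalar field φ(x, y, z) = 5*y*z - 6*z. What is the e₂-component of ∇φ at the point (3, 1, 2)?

10

(∇φ)_2 = ∂φ/∂y = 5*z
At (3, 1, 2): 10.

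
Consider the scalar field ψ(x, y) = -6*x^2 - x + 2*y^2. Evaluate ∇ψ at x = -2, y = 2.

(23, 8)

∂ψ/∂x = -12*x - 1
∂ψ/∂y = 4*y
∇ψ = (-12*x - 1, 4*y)
At (-2, 2): (23, 8).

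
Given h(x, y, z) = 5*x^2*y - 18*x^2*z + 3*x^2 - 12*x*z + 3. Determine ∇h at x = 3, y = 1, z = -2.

(288, 45, -198)

∂h/∂x = 10*x*y - 36*x*z + 6*x - 12*z
∂h/∂y = 5*x^2
∂h/∂z = -18*x^2 - 12*x
∇h = (10*x*y - 36*x*z + 6*x - 12*z, 5*x^2, -18*x^2 - 12*x)
At (3, 1, -2): (288, 45, -198).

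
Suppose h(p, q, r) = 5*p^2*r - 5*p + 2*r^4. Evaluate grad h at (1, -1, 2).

(15, 0, 69)

∂h/∂p = 10*p*r - 5
∂h/∂q = 0
∂h/∂r = 5*p^2 + 8*r^3
∇h = (10*p*r - 5, 0, 5*p^2 + 8*r^3)
At (1, -1, 2): (15, 0, 69).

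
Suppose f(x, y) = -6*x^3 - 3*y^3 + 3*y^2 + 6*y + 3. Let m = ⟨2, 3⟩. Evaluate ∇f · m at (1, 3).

∂f/∂x = -18*x^2
∂f/∂y = -9*y^2 + 6*y + 6
∇f at (1, 3) = (-18, -57)
∇f · m = (-18)(2) + (-57)(3) = -207

-207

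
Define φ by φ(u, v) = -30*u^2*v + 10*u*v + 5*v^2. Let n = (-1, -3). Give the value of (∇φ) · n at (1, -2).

20

∂φ/∂u = -60*u*v + 10*v
∂φ/∂v = -30*u^2 + 10*u + 10*v
∇φ at (1, -2) = (100, -40)
∇φ · n = (100)(-1) + (-40)(-3) = 20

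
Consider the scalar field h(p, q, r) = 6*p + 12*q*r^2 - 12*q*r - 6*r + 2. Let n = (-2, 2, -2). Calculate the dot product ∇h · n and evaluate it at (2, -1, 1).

24

∂h/∂p = 6
∂h/∂q = 12*r^2 - 12*r
∂h/∂r = 24*q*r - 12*q - 6
∇h at (2, -1, 1) = (6, 0, -18)
∇h · n = (6)(-2) + (0)(2) + (-18)(-2) = 24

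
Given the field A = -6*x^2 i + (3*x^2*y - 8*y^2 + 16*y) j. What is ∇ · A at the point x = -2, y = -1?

68

∂A₁/∂x = -12*x
∂A₂/∂y = 3*x^2 - 16*y + 16
∇·A = 3*x^2 - 12*x - 16*y + 16
At (-2, -1): 68.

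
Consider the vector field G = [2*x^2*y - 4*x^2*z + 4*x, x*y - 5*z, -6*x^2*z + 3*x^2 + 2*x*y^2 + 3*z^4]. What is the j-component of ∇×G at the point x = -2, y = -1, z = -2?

(∇×G)_2 = ∂G₁/∂z − ∂G₃/∂x
= -4*x^2 − (-12*x*z + 6*x + 2*y^2)
= -4*x^2 + 12*x*z - 6*x - 2*y^2
At (-2, -1, -2): 42.

42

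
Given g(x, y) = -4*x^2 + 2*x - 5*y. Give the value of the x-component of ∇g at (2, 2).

-14

(∇g)_1 = ∂g/∂x = -8*x + 2
At (2, 2): -14.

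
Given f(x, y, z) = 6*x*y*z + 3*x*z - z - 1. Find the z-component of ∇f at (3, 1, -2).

26

(∇f)_3 = ∂f/∂z = 6*x*y + 3*x - 1
At (3, 1, -2): 26.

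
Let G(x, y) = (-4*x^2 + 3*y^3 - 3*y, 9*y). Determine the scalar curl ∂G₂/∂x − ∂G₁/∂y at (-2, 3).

-78

∂G₂/∂x = 0
∂G₁/∂y = 9*y^2 - 3
Scalar curl = -9*y^2 + 3
At (-2, 3): -78.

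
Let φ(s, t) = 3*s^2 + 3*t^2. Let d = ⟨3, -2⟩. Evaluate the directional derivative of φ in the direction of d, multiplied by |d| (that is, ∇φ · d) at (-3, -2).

∂φ/∂s = 6*s
∂φ/∂t = 6*t
∇φ at (-3, -2) = (-18, -12)
∇φ · d = (-18)(3) + (-12)(-2) = -30

-30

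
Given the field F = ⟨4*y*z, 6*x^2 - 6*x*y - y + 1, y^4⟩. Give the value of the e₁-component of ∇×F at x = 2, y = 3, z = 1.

(∇×F)_1 = ∂F₃/∂y − ∂F₂/∂z
= 4*y^3 − (0)
= 4*y^3
At (2, 3, 1): 108.

108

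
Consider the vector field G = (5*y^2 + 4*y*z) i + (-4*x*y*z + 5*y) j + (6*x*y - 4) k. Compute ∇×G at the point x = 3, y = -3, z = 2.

(-18, 6, 46)

(∇×G)₁ = ∂G₃/∂y − ∂G₂/∂z = 4*x*y + 6*x
(∇×G)₂ = ∂G₁/∂z − ∂G₃/∂x = -2*y
(∇×G)₃ = ∂G₂/∂x − ∂G₁/∂y = -4*y*z - 10*y - 4*z
∇×G = (4*x*y + 6*x, -2*y, -4*y*z - 10*y - 4*z)
At (3, -3, 2): (-18, 6, 46).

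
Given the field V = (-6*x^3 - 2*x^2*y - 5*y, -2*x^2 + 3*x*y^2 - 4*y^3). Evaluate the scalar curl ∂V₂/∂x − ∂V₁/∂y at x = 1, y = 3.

30

∂V₂/∂x = -4*x + 3*y^2
∂V₁/∂y = -2*x^2 - 5
Scalar curl = 2*x^2 - 4*x + 3*y^2 + 5
At (1, 3): 30.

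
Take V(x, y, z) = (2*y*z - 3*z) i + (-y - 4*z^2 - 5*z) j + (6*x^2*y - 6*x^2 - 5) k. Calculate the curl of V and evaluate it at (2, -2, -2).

(13, 65, 4)

(∇×V)₁ = ∂V₃/∂y − ∂V₂/∂z = 6*x^2 + 8*z + 5
(∇×V)₂ = ∂V₁/∂z − ∂V₃/∂x = -12*x*y + 12*x + 2*y - 3
(∇×V)₃ = ∂V₂/∂x − ∂V₁/∂y = -2*z
∇×V = (6*x^2 + 8*z + 5, -12*x*y + 12*x + 2*y - 3, -2*z)
At (2, -2, -2): (13, 65, 4).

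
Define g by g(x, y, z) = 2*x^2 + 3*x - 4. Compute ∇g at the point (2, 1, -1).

(11, 0, 0)

∂g/∂x = 4*x + 3
∂g/∂y = 0
∂g/∂z = 0
∇g = (4*x + 3, 0, 0)
At (2, 1, -1): (11, 0, 0).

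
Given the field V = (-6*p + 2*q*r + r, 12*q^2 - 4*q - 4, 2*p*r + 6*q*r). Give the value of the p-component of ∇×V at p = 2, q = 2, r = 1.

(∇×V)_1 = ∂V₃/∂q − ∂V₂/∂r
= 6*r − (0)
= 6*r
At (2, 2, 1): 6.

6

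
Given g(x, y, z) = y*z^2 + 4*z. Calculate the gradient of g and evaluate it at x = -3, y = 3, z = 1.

(0, 1, 10)

∂g/∂x = 0
∂g/∂y = z^2
∂g/∂z = 2*y*z + 4
∇g = (0, z^2, 2*y*z + 4)
At (-3, 3, 1): (0, 1, 10).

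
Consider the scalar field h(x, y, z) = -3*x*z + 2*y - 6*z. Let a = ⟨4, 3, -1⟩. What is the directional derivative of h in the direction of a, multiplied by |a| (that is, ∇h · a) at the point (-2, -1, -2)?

30

∂h/∂x = -3*z
∂h/∂y = 2
∂h/∂z = -3*x - 6
∇h at (-2, -1, -2) = (6, 2, 0)
∇h · a = (6)(4) + (2)(3) + (0)(-1) = 30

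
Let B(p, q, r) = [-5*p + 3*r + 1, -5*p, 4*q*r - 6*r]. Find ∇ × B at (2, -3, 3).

(12, 3, -5)

(∇×B)₁ = ∂B₃/∂q − ∂B₂/∂r = 4*r
(∇×B)₂ = ∂B₁/∂r − ∂B₃/∂p = 3
(∇×B)₃ = ∂B₂/∂p − ∂B₁/∂q = -5
∇×B = (4*r, 3, -5)
At (2, -3, 3): (12, 3, -5).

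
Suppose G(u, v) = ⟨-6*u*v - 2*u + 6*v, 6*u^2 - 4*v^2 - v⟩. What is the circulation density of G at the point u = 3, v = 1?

∂G₂/∂u = 12*u
∂G₁/∂v = -6*u + 6
Scalar curl = 18*u - 6
At (3, 1): 48.

48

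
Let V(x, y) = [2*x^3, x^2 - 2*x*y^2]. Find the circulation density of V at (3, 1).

∂V₂/∂x = 2*x - 2*y^2
∂V₁/∂y = 0
Scalar curl = 2*x - 2*y^2
At (3, 1): 4.

4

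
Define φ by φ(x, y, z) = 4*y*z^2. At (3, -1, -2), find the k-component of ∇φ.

16

(∇φ)_3 = ∂φ/∂z = 8*y*z
At (3, -1, -2): 16.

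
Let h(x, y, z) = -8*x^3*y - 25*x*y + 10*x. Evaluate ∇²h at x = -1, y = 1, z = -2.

∂²h/∂x² = -48*x*y
∂²h/∂y² = 0
∂²h/∂z² = 0
∇²h = -48*x*y
At (-1, 1, -2): 48.

48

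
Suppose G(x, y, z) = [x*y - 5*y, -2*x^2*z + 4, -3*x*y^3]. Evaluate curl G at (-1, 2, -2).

(38, 24, -2)

(∇×G)₁ = ∂G₃/∂y − ∂G₂/∂z = 2*x^2 - 9*x*y^2
(∇×G)₂ = ∂G₁/∂z − ∂G₃/∂x = 3*y^3
(∇×G)₃ = ∂G₂/∂x − ∂G₁/∂y = -4*x*z - x + 5
∇×G = (2*x^2 - 9*x*y^2, 3*y^3, -4*x*z - x + 5)
At (-1, 2, -2): (38, 24, -2).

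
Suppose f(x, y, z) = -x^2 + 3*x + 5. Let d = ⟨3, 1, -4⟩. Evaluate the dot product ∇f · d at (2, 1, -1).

-3

∂f/∂x = -2*x + 3
∂f/∂y = 0
∂f/∂z = 0
∇f at (2, 1, -1) = (-1, 0, 0)
∇f · d = (-1)(3) + (0)(1) + (0)(-4) = -3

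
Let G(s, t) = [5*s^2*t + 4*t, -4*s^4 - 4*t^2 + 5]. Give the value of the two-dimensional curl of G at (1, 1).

∂G₂/∂s = -16*s^3
∂G₁/∂t = 5*s^2 + 4
Scalar curl = -16*s^3 - 5*s^2 - 4
At (1, 1): -25.

-25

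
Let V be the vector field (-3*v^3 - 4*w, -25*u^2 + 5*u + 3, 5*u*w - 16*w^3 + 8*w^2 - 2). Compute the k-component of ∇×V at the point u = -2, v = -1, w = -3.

114

(∇×V)_3 = ∂V₂/∂u − ∂V₁/∂v
= -50*u + 5 − (-9*v^2)
= -50*u + 9*v^2 + 5
At (-2, -1, -3): 114.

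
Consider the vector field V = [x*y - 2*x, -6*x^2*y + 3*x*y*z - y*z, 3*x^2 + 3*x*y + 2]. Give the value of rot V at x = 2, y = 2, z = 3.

(∇×V)₁ = ∂V₃/∂y − ∂V₂/∂z = -3*x*y + 3*x + y
(∇×V)₂ = ∂V₁/∂z − ∂V₃/∂x = -6*x - 3*y
(∇×V)₃ = ∂V₂/∂x − ∂V₁/∂y = -12*x*y - x + 3*y*z
∇×V = (-3*x*y + 3*x + y, -6*x - 3*y, -12*x*y - x + 3*y*z)
At (2, 2, 3): (-4, -18, -32).

(-4, -18, -32)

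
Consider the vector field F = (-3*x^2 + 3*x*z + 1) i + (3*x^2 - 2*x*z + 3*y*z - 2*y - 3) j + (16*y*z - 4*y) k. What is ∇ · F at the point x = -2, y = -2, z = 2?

-10

∂F₁/∂x = -6*x + 3*z
∂F₂/∂y = 3*z - 2
∂F₃/∂z = 16*y
∇·F = -6*x + 16*y + 6*z - 2
At (-2, -2, 2): -10.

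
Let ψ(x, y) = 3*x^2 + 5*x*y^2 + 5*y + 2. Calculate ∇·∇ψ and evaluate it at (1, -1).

16

∂²ψ/∂x² = 6
∂²ψ/∂y² = 10*x
∇²ψ = 10*x + 6
At (1, -1): 16.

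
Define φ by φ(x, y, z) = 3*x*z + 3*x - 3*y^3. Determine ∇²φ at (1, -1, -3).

∂²φ/∂x² = 0
∂²φ/∂y² = -18*y
∂²φ/∂z² = 0
∇²φ = -18*y
At (1, -1, -3): 18.

18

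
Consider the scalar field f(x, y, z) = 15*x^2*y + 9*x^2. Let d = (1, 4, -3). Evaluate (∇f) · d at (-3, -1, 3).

∂f/∂x = 30*x*y + 18*x
∂f/∂y = 15*x^2
∂f/∂z = 0
∇f at (-3, -1, 3) = (36, 135, 0)
∇f · d = (36)(1) + (135)(4) + (0)(-3) = 576

576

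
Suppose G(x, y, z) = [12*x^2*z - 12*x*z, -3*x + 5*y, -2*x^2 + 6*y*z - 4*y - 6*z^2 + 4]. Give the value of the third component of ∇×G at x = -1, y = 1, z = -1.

(∇×G)_3 = ∂G₂/∂x − ∂G₁/∂y
= -3 − (0)
= -3
At (-1, 1, -1): -3.

-3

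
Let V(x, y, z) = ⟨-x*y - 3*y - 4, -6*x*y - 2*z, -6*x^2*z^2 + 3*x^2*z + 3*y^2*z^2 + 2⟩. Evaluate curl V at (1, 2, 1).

(14, 6, -8)

(∇×V)₁ = ∂V₃/∂y − ∂V₂/∂z = 6*y*z^2 + 2
(∇×V)₂ = ∂V₁/∂z − ∂V₃/∂x = 12*x*z^2 - 6*x*z
(∇×V)₃ = ∂V₂/∂x − ∂V₁/∂y = x - 6*y + 3
∇×V = (6*y*z^2 + 2, 12*x*z^2 - 6*x*z, x - 6*y + 3)
At (1, 2, 1): (14, 6, -8).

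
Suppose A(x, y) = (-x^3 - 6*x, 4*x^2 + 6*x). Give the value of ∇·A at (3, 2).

∂A₁/∂x = -3*x^2 - 6
∂A₂/∂y = 0
∇·A = -3*x^2 - 6
At (3, 2): -33.

-33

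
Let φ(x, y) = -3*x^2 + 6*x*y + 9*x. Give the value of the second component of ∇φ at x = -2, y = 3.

-12

(∇φ)_2 = ∂φ/∂y = 6*x
At (-2, 3): -12.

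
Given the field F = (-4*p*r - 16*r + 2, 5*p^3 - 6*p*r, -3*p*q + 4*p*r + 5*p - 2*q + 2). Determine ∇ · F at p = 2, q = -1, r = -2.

16

∂F₁/∂p = -4*r
∂F₂/∂q = 0
∂F₃/∂r = 4*p
∇·F = 4*p - 4*r
At (2, -1, -2): 16.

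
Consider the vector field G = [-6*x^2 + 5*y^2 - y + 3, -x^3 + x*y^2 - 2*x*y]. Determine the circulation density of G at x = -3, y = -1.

∂G₂/∂x = -3*x^2 + y^2 - 2*y
∂G₁/∂y = 10*y - 1
Scalar curl = -3*x^2 + y^2 - 12*y + 1
At (-3, -1): -13.

-13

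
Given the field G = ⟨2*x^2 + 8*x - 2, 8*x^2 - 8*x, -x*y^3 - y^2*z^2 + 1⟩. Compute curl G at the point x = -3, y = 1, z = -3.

(-9, 1, -56)

(∇×G)₁ = ∂G₃/∂y − ∂G₂/∂z = -3*x*y^2 - 2*y*z^2
(∇×G)₂ = ∂G₁/∂z − ∂G₃/∂x = y^3
(∇×G)₃ = ∂G₂/∂x − ∂G₁/∂y = 16*x - 8
∇×G = (-3*x*y^2 - 2*y*z^2, y^3, 16*x - 8)
At (-3, 1, -3): (-9, 1, -56).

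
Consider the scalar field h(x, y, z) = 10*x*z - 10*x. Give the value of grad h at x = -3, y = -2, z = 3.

(20, 0, -30)

∂h/∂x = 10*z - 10
∂h/∂y = 0
∂h/∂z = 10*x
∇h = (10*z - 10, 0, 10*x)
At (-3, -2, 3): (20, 0, -30).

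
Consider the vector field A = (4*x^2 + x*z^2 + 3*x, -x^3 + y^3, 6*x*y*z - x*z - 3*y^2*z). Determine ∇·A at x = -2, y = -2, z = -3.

∂A₁/∂x = 8*x + z^2 + 3
∂A₂/∂y = 3*y^2
∂A₃/∂z = 6*x*y - x - 3*y^2
∇·A = 6*x*y + 7*x + z^2 + 3
At (-2, -2, -3): 22.

22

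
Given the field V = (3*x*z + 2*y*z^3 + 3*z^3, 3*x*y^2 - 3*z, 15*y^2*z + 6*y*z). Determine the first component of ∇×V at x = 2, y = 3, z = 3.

(∇×V)_1 = ∂V₃/∂y − ∂V₂/∂z
= 30*y*z + 6*z − (-3)
= 30*y*z + 6*z + 3
At (2, 3, 3): 291.

291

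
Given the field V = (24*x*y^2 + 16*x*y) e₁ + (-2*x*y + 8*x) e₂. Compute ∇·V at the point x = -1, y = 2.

∂V₁/∂x = 24*y^2 + 16*y
∂V₂/∂y = -2*x
∇·V = -2*x + 24*y^2 + 16*y
At (-1, 2): 130.

130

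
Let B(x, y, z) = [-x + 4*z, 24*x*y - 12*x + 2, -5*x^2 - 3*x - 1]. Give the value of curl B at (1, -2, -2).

(∇×B)₁ = ∂B₃/∂y − ∂B₂/∂z = 0
(∇×B)₂ = ∂B₁/∂z − ∂B₃/∂x = 10*x + 7
(∇×B)₃ = ∂B₂/∂x − ∂B₁/∂y = 24*y - 12
∇×B = (0, 10*x + 7, 24*y - 12)
At (1, -2, -2): (0, 17, -60).

(0, 17, -60)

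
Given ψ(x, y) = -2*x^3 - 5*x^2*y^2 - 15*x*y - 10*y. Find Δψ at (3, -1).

-136

∂²ψ/∂x² = -2*(6*x + 5*y^2)
∂²ψ/∂y² = -10*x^2
∇²ψ = -10*x^2 - 12*x - 10*y^2
At (3, -1): -136.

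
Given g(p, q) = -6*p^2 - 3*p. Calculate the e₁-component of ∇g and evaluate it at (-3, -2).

(∇g)_1 = ∂g/∂p = -12*p - 3
At (-3, -2): 33.

33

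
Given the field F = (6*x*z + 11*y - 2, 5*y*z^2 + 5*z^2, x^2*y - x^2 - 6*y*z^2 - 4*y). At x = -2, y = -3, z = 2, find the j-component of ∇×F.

-28

(∇×F)_2 = ∂F₁/∂z − ∂F₃/∂x
= 6*x − (2*x*y - 2*x)
= -2*x*y + 8*x
At (-2, -3, 2): -28.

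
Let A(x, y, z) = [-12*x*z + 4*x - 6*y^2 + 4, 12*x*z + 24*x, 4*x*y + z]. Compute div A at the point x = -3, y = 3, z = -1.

17

∂A₁/∂x = -12*z + 4
∂A₂/∂y = 0
∂A₃/∂z = 1
∇·A = -12*z + 5
At (-3, 3, -1): 17.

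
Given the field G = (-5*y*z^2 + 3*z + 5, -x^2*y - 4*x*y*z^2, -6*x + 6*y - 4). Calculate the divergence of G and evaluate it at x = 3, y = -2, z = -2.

-57

∂G₁/∂x = 0
∂G₂/∂y = -x^2 - 4*x*z^2
∂G₃/∂z = 0
∇·G = -x^2 - 4*x*z^2
At (3, -2, -2): -57.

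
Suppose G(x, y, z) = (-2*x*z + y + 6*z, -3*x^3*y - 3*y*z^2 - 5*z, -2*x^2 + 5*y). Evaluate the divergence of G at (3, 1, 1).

∂G₁/∂x = -2*z
∂G₂/∂y = -3*x^3 - 3*z^2
∂G₃/∂z = 0
∇·G = -3*x^3 - 3*z^2 - 2*z
At (3, 1, 1): -86.

-86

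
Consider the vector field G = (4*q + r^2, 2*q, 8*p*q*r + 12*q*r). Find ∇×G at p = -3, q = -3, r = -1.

(∇×G)₁ = ∂G₃/∂q − ∂G₂/∂r = 8*p*r + 12*r
(∇×G)₂ = ∂G₁/∂r − ∂G₃/∂p = -8*q*r + 2*r
(∇×G)₃ = ∂G₂/∂p − ∂G₁/∂q = -4
∇×G = (8*p*r + 12*r, -8*q*r + 2*r, -4)
At (-3, -3, -1): (12, -26, -4).

(12, -26, -4)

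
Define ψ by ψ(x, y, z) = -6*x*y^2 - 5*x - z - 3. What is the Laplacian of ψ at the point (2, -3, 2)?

∂²ψ/∂x² = 0
∂²ψ/∂y² = -12*x
∂²ψ/∂z² = 0
∇²ψ = -12*x
At (2, -3, 2): -24.

-24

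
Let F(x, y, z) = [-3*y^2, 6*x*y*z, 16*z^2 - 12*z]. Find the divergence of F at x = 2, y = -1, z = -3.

∂F₁/∂x = 0
∂F₂/∂y = 6*x*z
∂F₃/∂z = 32*z - 12
∇·F = 6*x*z + 32*z - 12
At (2, -1, -3): -144.

-144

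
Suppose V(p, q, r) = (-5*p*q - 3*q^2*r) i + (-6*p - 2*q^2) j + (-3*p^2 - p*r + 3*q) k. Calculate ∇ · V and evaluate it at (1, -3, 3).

26

∂V₁/∂p = -5*q
∂V₂/∂q = -4*q
∂V₃/∂r = -p
∇·V = -p - 9*q
At (1, -3, 3): 26.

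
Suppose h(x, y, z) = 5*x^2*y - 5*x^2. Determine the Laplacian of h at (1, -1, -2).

∂²h/∂x² = 10*(y - 1)
∂²h/∂y² = 0
∂²h/∂z² = 0
∇²h = 10*y - 10
At (1, -1, -2): -20.

-20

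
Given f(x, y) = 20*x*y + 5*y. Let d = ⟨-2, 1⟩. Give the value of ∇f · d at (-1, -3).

∂f/∂x = 20*y
∂f/∂y = 20*x + 5
∇f at (-1, -3) = (-60, -15)
∇f · d = (-60)(-2) + (-15)(1) = 105

105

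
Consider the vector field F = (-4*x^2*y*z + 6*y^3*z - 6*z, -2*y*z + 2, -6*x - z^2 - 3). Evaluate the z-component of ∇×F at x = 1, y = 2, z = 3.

-204

(∇×F)_3 = ∂F₂/∂x − ∂F₁/∂y
= 0 − (-4*x^2*z + 18*y^2*z)
= 4*x^2*z - 18*y^2*z
At (1, 2, 3): -204.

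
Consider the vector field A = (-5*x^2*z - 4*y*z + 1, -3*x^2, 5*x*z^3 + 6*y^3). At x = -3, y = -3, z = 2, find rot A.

(162, -73, 26)

(∇×A)₁ = ∂A₃/∂y − ∂A₂/∂z = 18*y^2
(∇×A)₂ = ∂A₁/∂z − ∂A₃/∂x = -5*x^2 - 4*y - 5*z^3
(∇×A)₃ = ∂A₂/∂x − ∂A₁/∂y = -6*x + 4*z
∇×A = (18*y^2, -5*x^2 - 4*y - 5*z^3, -6*x + 4*z)
At (-3, -3, 2): (162, -73, 26).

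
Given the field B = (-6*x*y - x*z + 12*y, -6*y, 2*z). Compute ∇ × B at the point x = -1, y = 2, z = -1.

(0, 1, -18)

(∇×B)₁ = ∂B₃/∂y − ∂B₂/∂z = 0
(∇×B)₂ = ∂B₁/∂z − ∂B₃/∂x = -x
(∇×B)₃ = ∂B₂/∂x − ∂B₁/∂y = 6*x - 12
∇×B = (0, -x, 6*x - 12)
At (-1, 2, -1): (0, 1, -18).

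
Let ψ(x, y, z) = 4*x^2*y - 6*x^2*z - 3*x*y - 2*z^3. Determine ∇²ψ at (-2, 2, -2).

∂²ψ/∂x² = 4*(2*y - 3*z)
∂²ψ/∂y² = 0
∂²ψ/∂z² = -12*z
∇²ψ = 8*y - 24*z
At (-2, 2, -2): 64.

64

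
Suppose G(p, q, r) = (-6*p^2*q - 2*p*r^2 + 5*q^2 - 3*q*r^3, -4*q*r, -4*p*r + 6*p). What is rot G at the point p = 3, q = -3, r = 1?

(-12, 13, 87)

(∇×G)₁ = ∂G₃/∂q − ∂G₂/∂r = 4*q
(∇×G)₂ = ∂G₁/∂r − ∂G₃/∂p = -4*p*r - 9*q*r^2 + 4*r - 6
(∇×G)₃ = ∂G₂/∂p − ∂G₁/∂q = 6*p^2 - 10*q + 3*r^3
∇×G = (4*q, -4*p*r - 9*q*r^2 + 4*r - 6, 6*p^2 - 10*q + 3*r^3)
At (3, -3, 1): (-12, 13, 87).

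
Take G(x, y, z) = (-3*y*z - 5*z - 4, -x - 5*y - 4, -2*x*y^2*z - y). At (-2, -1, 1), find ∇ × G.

(-9, 0, 2)

(∇×G)₁ = ∂G₃/∂y − ∂G₂/∂z = -4*x*y*z - 1
(∇×G)₂ = ∂G₁/∂z − ∂G₃/∂x = 2*y^2*z - 3*y - 5
(∇×G)₃ = ∂G₂/∂x − ∂G₁/∂y = 3*z - 1
∇×G = (-4*x*y*z - 1, 2*y^2*z - 3*y - 5, 3*z - 1)
At (-2, -1, 1): (-9, 0, 2).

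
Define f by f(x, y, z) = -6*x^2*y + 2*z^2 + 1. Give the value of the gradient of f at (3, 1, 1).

(-36, -54, 4)

∂f/∂x = -12*x*y
∂f/∂y = -6*x^2
∂f/∂z = 4*z
∇f = (-12*x*y, -6*x^2, 4*z)
At (3, 1, 1): (-36, -54, 4).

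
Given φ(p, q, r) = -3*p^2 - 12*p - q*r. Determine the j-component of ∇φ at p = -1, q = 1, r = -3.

(∇φ)_2 = ∂φ/∂q = -r
At (-1, 1, -3): 3.

3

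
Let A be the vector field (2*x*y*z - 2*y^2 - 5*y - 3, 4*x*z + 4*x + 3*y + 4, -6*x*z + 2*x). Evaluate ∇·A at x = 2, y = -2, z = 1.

∂A₁/∂x = 2*y*z
∂A₂/∂y = 3
∂A₃/∂z = -6*x
∇·A = -6*x + 2*y*z + 3
At (2, -2, 1): -13.

-13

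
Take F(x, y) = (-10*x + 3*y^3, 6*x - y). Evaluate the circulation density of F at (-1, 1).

-3

∂F₂/∂x = 6
∂F₁/∂y = 9*y^2
Scalar curl = -9*y^2 + 6
At (-1, 1): -3.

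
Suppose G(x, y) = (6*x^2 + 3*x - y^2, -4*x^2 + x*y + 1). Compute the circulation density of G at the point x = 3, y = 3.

∂G₂/∂x = -8*x + y
∂G₁/∂y = -2*y
Scalar curl = -8*x + 3*y
At (3, 3): -15.

-15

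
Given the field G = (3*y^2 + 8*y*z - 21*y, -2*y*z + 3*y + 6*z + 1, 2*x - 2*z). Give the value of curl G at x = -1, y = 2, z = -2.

(-2, 14, 25)

(∇×G)₁ = ∂G₃/∂y − ∂G₂/∂z = 2*y - 6
(∇×G)₂ = ∂G₁/∂z − ∂G₃/∂x = 8*y - 2
(∇×G)₃ = ∂G₂/∂x − ∂G₁/∂y = -6*y - 8*z + 21
∇×G = (2*y - 6, 8*y - 2, -6*y - 8*z + 21)
At (-1, 2, -2): (-2, 14, 25).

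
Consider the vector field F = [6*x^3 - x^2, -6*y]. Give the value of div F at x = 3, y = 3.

150

∂F₁/∂x = 18*x^2 - 2*x
∂F₂/∂y = -6
∇·F = 18*x^2 - 2*x - 6
At (3, 3): 150.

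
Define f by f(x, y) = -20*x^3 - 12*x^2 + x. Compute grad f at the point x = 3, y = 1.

∂f/∂x = -60*x^2 - 24*x + 1
∂f/∂y = 0
∇f = (-60*x^2 - 24*x + 1, 0)
At (3, 1): (-611, 0).

(-611, 0)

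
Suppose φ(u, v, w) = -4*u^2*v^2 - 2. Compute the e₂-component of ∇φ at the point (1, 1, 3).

-8

(∇φ)_2 = ∂φ/∂v = -8*u^2*v
At (1, 1, 3): -8.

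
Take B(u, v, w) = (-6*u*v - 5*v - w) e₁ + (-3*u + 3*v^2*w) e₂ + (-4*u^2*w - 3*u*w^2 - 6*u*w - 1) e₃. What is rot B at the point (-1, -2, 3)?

(-12, 20, -4)

(∇×B)₁ = ∂B₃/∂v − ∂B₂/∂w = -3*v^2
(∇×B)₂ = ∂B₁/∂w − ∂B₃/∂u = 8*u*w + 3*w^2 + 6*w - 1
(∇×B)₃ = ∂B₂/∂u − ∂B₁/∂v = 6*u + 2
∇×B = (-3*v^2, 8*u*w + 3*w^2 + 6*w - 1, 6*u + 2)
At (-1, -2, 3): (-12, 20, -4).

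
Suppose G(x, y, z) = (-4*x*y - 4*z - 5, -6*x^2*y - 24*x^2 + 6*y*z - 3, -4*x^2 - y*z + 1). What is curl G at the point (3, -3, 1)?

(∇×G)₁ = ∂G₃/∂y − ∂G₂/∂z = -6*y - z
(∇×G)₂ = ∂G₁/∂z − ∂G₃/∂x = 8*x - 4
(∇×G)₃ = ∂G₂/∂x − ∂G₁/∂y = -12*x*y - 44*x
∇×G = (-6*y - z, 8*x - 4, -12*x*y - 44*x)
At (3, -3, 1): (17, 20, -24).

(17, 20, -24)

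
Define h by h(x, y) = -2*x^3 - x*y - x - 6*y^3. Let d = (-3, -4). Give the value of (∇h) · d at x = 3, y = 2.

471

∂h/∂x = -6*x^2 - y - 1
∂h/∂y = -x - 18*y^2
∇h at (3, 2) = (-57, -75)
∇h · d = (-57)(-3) + (-75)(-4) = 471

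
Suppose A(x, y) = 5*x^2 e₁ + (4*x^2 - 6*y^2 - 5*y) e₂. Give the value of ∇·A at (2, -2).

39

∂A₁/∂x = 10*x
∂A₂/∂y = -12*y - 5
∇·A = 10*x - 12*y - 5
At (2, -2): 39.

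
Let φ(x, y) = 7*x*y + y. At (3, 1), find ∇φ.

(7, 22)

∂φ/∂x = 7*y
∂φ/∂y = 7*x + 1
∇φ = (7*y, 7*x + 1)
At (3, 1): (7, 22).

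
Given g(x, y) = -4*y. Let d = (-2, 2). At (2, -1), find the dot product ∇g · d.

-8

∂g/∂x = 0
∂g/∂y = -4
∇g at (2, -1) = (0, -4)
∇g · d = (0)(-2) + (-4)(2) = -8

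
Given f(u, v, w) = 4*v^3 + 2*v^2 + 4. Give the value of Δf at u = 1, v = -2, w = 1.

∂²f/∂u² = 0
∂²f/∂v² = 4*(6*v + 1)
∂²f/∂w² = 0
∇²f = 24*v + 4
At (1, -2, 1): -44.

-44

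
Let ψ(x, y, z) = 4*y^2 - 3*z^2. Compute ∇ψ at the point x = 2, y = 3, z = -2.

∂ψ/∂x = 0
∂ψ/∂y = 8*y
∂ψ/∂z = -6*z
∇ψ = (0, 8*y, -6*z)
At (2, 3, -2): (0, 24, 12).

(0, 24, 12)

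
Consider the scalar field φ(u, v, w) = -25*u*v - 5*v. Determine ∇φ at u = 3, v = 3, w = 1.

(-75, -80, 0)

∂φ/∂u = -25*v
∂φ/∂v = -25*u - 5
∂φ/∂w = 0
∇φ = (-25*v, -25*u - 5, 0)
At (3, 3, 1): (-75, -80, 0).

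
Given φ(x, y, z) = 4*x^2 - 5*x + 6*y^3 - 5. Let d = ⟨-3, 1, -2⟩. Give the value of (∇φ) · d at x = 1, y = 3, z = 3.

∂φ/∂x = 8*x - 5
∂φ/∂y = 18*y^2
∂φ/∂z = 0
∇φ at (1, 3, 3) = (3, 162, 0)
∇φ · d = (3)(-3) + (162)(1) + (0)(-2) = 153

153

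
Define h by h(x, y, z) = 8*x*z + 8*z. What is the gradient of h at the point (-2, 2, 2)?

(16, 0, -8)

∂h/∂x = 8*z
∂h/∂y = 0
∂h/∂z = 8*x + 8
∇h = (8*z, 0, 8*x + 8)
At (-2, 2, 2): (16, 0, -8).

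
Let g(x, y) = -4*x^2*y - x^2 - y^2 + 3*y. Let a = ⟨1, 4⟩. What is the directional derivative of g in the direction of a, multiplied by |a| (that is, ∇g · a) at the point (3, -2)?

-74

∂g/∂x = -8*x*y - 2*x
∂g/∂y = -4*x^2 - 2*y + 3
∇g at (3, -2) = (42, -29)
∇g · a = (42)(1) + (-29)(4) = -74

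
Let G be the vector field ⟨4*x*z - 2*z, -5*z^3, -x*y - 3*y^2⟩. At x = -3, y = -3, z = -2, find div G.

-8

∂G₁/∂x = 4*z
∂G₂/∂y = 0
∂G₃/∂z = 0
∇·G = 4*z
At (-3, -3, -2): -8.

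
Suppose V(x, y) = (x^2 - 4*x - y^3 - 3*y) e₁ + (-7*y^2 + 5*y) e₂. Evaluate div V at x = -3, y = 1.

∂V₁/∂x = 2*x - 4
∂V₂/∂y = -14*y + 5
∇·V = 2*x - 14*y + 1
At (-3, 1): -19.

-19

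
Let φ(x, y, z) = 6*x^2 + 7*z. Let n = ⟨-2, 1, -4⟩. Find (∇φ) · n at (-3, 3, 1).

∂φ/∂x = 12*x
∂φ/∂y = 0
∂φ/∂z = 7
∇φ at (-3, 3, 1) = (-36, 0, 7)
∇φ · n = (-36)(-2) + (0)(1) + (7)(-4) = 44

44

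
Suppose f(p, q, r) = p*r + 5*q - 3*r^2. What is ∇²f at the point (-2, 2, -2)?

∂²f/∂p² = 0
∂²f/∂q² = 0
∂²f/∂r² = -6
∇²f = -6
At (-2, 2, -2): -6.

-6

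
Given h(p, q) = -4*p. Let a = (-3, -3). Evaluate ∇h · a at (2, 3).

12

∂h/∂p = -4
∂h/∂q = 0
∇h at (2, 3) = (-4, 0)
∇h · a = (-4)(-3) + (0)(-3) = 12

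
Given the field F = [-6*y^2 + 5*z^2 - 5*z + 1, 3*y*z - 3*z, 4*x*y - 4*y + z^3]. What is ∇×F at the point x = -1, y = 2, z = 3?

(-11, 17, 24)

(∇×F)₁ = ∂F₃/∂y − ∂F₂/∂z = 4*x - 3*y - 1
(∇×F)₂ = ∂F₁/∂z − ∂F₃/∂x = -4*y + 10*z - 5
(∇×F)₃ = ∂F₂/∂x − ∂F₁/∂y = 12*y
∇×F = (4*x - 3*y - 1, -4*y + 10*z - 5, 12*y)
At (-1, 2, 3): (-11, 17, 24).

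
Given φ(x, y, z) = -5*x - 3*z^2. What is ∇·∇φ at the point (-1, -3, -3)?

-6

∂²φ/∂x² = 0
∂²φ/∂y² = 0
∂²φ/∂z² = -6
∇²φ = -6
At (-1, -3, -3): -6.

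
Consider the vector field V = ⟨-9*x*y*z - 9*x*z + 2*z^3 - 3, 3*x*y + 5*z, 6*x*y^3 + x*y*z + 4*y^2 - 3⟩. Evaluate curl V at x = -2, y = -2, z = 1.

(∇×V)₁ = ∂V₃/∂y − ∂V₂/∂z = 18*x*y^2 + x*z + 8*y - 5
(∇×V)₂ = ∂V₁/∂z − ∂V₃/∂x = -9*x*y - 9*x - 6*y^3 - y*z + 6*z^2
(∇×V)₃ = ∂V₂/∂x − ∂V₁/∂y = 9*x*z + 3*y
∇×V = (18*x*y^2 + x*z + 8*y - 5, -9*x*y - 9*x - 6*y^3 - y*z + 6*z^2, 9*x*z + 3*y)
At (-2, -2, 1): (-167, 38, -24).

(-167, 38, -24)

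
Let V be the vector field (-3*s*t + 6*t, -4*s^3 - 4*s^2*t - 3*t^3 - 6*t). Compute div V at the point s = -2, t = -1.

∂V₁/∂s = -3*t
∂V₂/∂t = -4*s^2 - 9*t^2 - 6
∇·V = -4*s^2 - 9*t^2 - 3*t - 6
At (-2, -1): -28.

-28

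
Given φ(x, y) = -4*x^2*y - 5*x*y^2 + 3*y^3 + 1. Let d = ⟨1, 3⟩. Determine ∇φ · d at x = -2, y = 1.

∂φ/∂x = -8*x*y - 5*y^2
∂φ/∂y = -4*x^2 - 10*x*y + 9*y^2
∇φ at (-2, 1) = (11, 13)
∇φ · d = (11)(1) + (13)(3) = 50

50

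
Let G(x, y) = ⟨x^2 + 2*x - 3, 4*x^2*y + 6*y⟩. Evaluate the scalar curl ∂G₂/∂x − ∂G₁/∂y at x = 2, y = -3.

-48

∂G₂/∂x = 8*x*y
∂G₁/∂y = 0
Scalar curl = 8*x*y
At (2, -3): -48.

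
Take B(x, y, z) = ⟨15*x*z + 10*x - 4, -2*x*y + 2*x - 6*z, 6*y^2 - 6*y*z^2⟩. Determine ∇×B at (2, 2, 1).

(24, 30, -2)

(∇×B)₁ = ∂B₃/∂y − ∂B₂/∂z = 12*y - 6*z^2 + 6
(∇×B)₂ = ∂B₁/∂z − ∂B₃/∂x = 15*x
(∇×B)₃ = ∂B₂/∂x − ∂B₁/∂y = -2*y + 2
∇×B = (12*y - 6*z^2 + 6, 15*x, -2*y + 2)
At (2, 2, 1): (24, 30, -2).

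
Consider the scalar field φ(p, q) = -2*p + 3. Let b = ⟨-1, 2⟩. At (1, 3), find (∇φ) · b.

∂φ/∂p = -2
∂φ/∂q = 0
∇φ at (1, 3) = (-2, 0)
∇φ · b = (-2)(-1) + (0)(2) = 2

2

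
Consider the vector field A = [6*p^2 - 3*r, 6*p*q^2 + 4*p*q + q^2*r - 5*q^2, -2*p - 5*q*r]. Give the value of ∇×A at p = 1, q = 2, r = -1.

(∇×A)₁ = ∂A₃/∂q − ∂A₂/∂r = -q^2 - 5*r
(∇×A)₂ = ∂A₁/∂r − ∂A₃/∂p = -1
(∇×A)₃ = ∂A₂/∂p − ∂A₁/∂q = 6*q^2 + 4*q
∇×A = (-q^2 - 5*r, -1, 6*q^2 + 4*q)
At (1, 2, -1): (1, -1, 32).

(1, -1, 32)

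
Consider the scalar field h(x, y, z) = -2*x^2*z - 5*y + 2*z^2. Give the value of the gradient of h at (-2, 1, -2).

∂h/∂x = -4*x*z
∂h/∂y = -5
∂h/∂z = -2*x^2 + 4*z
∇h = (-4*x*z, -5, -2*x^2 + 4*z)
At (-2, 1, -2): (-16, -5, -16).

(-16, -5, -16)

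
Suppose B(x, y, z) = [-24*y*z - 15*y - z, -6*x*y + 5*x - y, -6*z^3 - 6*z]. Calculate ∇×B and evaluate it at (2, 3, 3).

(∇×B)₁ = ∂B₃/∂y − ∂B₂/∂z = 0
(∇×B)₂ = ∂B₁/∂z − ∂B₃/∂x = -24*y - 1
(∇×B)₃ = ∂B₂/∂x − ∂B₁/∂y = -6*y + 24*z + 20
∇×B = (0, -24*y - 1, -6*y + 24*z + 20)
At (2, 3, 3): (0, -73, 74).

(0, -73, 74)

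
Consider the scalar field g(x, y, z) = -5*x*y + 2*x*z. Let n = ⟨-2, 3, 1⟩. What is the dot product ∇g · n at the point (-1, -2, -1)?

-3

∂g/∂x = -5*y + 2*z
∂g/∂y = -5*x
∂g/∂z = 2*x
∇g at (-1, -2, -1) = (8, 5, -2)
∇g · n = (8)(-2) + (5)(3) + (-2)(1) = -3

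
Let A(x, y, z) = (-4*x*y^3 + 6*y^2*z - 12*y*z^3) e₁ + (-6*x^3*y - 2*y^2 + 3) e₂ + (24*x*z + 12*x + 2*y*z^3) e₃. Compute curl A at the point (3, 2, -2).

(∇×A)₁ = ∂A₃/∂y − ∂A₂/∂z = 2*z^3
(∇×A)₂ = ∂A₁/∂z − ∂A₃/∂x = 6*y^2 - 36*y*z^2 - 24*z - 12
(∇×A)₃ = ∂A₂/∂x − ∂A₁/∂y = -18*x^2*y + 12*x*y^2 - 12*y*z + 12*z^3
∇×A = (2*z^3, 6*y^2 - 36*y*z^2 - 24*z - 12, -18*x^2*y + 12*x*y^2 - 12*y*z + 12*z^3)
At (3, 2, -2): (-16, -228, -228).

(-16, -228, -228)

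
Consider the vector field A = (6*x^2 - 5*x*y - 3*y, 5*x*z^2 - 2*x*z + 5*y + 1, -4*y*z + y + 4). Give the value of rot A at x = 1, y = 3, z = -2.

(31, 0, 32)

(∇×A)₁ = ∂A₃/∂y − ∂A₂/∂z = -10*x*z + 2*x - 4*z + 1
(∇×A)₂ = ∂A₁/∂z − ∂A₃/∂x = 0
(∇×A)₃ = ∂A₂/∂x − ∂A₁/∂y = 5*x + 5*z^2 - 2*z + 3
∇×A = (-10*x*z + 2*x - 4*z + 1, 0, 5*x + 5*z^2 - 2*z + 3)
At (1, 3, -2): (31, 0, 32).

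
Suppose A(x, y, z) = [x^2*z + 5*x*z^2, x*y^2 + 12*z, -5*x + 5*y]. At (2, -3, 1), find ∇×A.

(-7, 29, 9)

(∇×A)₁ = ∂A₃/∂y − ∂A₂/∂z = -7
(∇×A)₂ = ∂A₁/∂z − ∂A₃/∂x = x^2 + 10*x*z + 5
(∇×A)₃ = ∂A₂/∂x − ∂A₁/∂y = y^2
∇×A = (-7, x^2 + 10*x*z + 5, y^2)
At (2, -3, 1): (-7, 29, 9).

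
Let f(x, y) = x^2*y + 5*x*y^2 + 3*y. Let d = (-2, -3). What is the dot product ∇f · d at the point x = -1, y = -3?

-204

∂f/∂x = 2*x*y + 5*y^2
∂f/∂y = x^2 + 10*x*y + 3
∇f at (-1, -3) = (51, 34)
∇f · d = (51)(-2) + (34)(-3) = -204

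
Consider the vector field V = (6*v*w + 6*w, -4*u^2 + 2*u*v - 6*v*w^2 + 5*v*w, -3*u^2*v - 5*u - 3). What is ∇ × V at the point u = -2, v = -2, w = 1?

(-26, 23, 6)

(∇×V)₁ = ∂V₃/∂v − ∂V₂/∂w = -3*u^2 + 12*v*w - 5*v
(∇×V)₂ = ∂V₁/∂w − ∂V₃/∂u = 6*u*v + 6*v + 11
(∇×V)₃ = ∂V₂/∂u − ∂V₁/∂v = -8*u + 2*v - 6*w
∇×V = (-3*u^2 + 12*v*w - 5*v, 6*u*v + 6*v + 11, -8*u + 2*v - 6*w)
At (-2, -2, 1): (-26, 23, 6).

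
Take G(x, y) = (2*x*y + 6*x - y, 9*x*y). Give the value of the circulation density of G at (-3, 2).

∂G₂/∂x = 9*y
∂G₁/∂y = 2*x - 1
Scalar curl = -2*x + 9*y + 1
At (-3, 2): 25.

25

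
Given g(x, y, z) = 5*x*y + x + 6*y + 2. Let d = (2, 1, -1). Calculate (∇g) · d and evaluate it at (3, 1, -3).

∂g/∂x = 5*y + 1
∂g/∂y = 5*x + 6
∂g/∂z = 0
∇g at (3, 1, -3) = (6, 21, 0)
∇g · d = (6)(2) + (21)(1) + (0)(-1) = 33

33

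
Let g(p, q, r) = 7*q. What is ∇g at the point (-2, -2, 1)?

∂g/∂p = 0
∂g/∂q = 7
∂g/∂r = 0
∇g = (0, 7, 0)
At (-2, -2, 1): (0, 7, 0).

(0, 7, 0)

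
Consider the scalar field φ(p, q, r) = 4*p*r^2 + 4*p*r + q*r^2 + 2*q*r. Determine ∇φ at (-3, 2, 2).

∂φ/∂p = 4*r^2 + 4*r
∂φ/∂q = r^2 + 2*r
∂φ/∂r = 8*p*r + 4*p + 2*q*r + 2*q
∇φ = (4*r^2 + 4*r, r^2 + 2*r, 8*p*r + 4*p + 2*q*r + 2*q)
At (-3, 2, 2): (24, 8, -48).

(24, 8, -48)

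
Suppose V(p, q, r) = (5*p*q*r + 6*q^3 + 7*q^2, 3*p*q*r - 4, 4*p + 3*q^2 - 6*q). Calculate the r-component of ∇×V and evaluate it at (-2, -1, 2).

(∇×V)_3 = ∂V₂/∂p − ∂V₁/∂q
= 3*q*r − (5*p*r + 18*q^2 + 14*q)
= -5*p*r - 18*q^2 + 3*q*r - 14*q
At (-2, -1, 2): 10.

10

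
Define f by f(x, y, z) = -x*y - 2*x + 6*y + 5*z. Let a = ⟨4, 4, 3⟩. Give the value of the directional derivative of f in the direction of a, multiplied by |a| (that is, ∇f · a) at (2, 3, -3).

∂f/∂x = -y - 2
∂f/∂y = -x + 6
∂f/∂z = 5
∇f at (2, 3, -3) = (-5, 4, 5)
∇f · a = (-5)(4) + (4)(4) + (5)(3) = 11

11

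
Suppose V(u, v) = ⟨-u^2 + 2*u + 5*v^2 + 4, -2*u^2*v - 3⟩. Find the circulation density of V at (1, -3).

42

∂V₂/∂u = -4*u*v
∂V₁/∂v = 10*v
Scalar curl = -4*u*v - 10*v
At (1, -3): 42.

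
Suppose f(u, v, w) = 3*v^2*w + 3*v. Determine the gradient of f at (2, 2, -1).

∂f/∂u = 0
∂f/∂v = 6*v*w + 3
∂f/∂w = 3*v^2
∇f = (0, 6*v*w + 3, 3*v^2)
At (2, 2, -1): (0, -9, 12).

(0, -9, 12)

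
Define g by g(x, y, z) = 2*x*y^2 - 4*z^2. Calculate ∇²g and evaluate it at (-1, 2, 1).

-12

∂²g/∂x² = 0
∂²g/∂y² = 4*x
∂²g/∂z² = -8
∇²g = 4*x - 8
At (-1, 2, 1): -12.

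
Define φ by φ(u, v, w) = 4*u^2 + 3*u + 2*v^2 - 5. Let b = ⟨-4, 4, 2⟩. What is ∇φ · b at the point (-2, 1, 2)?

∂φ/∂u = 8*u + 3
∂φ/∂v = 4*v
∂φ/∂w = 0
∇φ at (-2, 1, 2) = (-13, 4, 0)
∇φ · b = (-13)(-4) + (4)(4) + (0)(2) = 68

68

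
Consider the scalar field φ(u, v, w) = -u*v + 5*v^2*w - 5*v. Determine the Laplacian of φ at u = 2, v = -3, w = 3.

∂²φ/∂u² = 0
∂²φ/∂v² = 10*w
∂²φ/∂w² = 0
∇²φ = 10*w
At (2, -3, 3): 30.

30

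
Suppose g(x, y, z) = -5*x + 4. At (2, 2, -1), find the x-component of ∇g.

-5

(∇g)_1 = ∂g/∂x = -5
At (2, 2, -1): -5.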